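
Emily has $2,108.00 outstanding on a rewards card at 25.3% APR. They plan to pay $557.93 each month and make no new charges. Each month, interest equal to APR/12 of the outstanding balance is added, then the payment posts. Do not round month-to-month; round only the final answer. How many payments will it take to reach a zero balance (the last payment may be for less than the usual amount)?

Monthly rate r = 25.3%/12 = 2.10833% = 0.0210833.
Recurrence: B ← B·(1+r) − $557.93.
Month 1: interest $44.44; balance after payment $1,594.51.
Month 2: interest $33.62; balance after payment $1,070.20.
Month 3: interest $22.56; balance after payment $534.83.
Month 4: interest $11.28; balance after payment $0.00.

4 months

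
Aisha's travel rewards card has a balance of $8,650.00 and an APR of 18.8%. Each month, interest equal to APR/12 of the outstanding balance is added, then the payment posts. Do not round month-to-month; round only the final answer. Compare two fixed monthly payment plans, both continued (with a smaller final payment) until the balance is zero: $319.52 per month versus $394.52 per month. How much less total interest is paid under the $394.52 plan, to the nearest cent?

Monthly rate r = 18.8%/12 = 1.56667% = 0.0156667.
At $319.52/mo: n = ⌈−ln(1 − rB₀/P)/ln(1+r)⌉ = 36 payments (last $160.61); total interest = total paid − $8,650.00 = $2,693.81.
At $394.52/mo: 28 payments (last $28.33); total interest $2,030.37.
Interest saved = $2,693.81 − $2,030.37 = $663.44.

$663.44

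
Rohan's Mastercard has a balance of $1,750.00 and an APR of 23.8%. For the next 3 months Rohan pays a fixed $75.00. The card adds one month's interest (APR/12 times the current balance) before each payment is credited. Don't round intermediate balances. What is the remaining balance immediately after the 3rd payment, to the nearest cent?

$1,626.71

Monthly rate r = 23.8%/12 = 1.98333% = 0.0198333.
Each month: B ← B·(1+r) − $75.00.
Month 1: interest $34.71; balance after payment $1,709.71.
Month 2: interest $33.91; balance after payment $1,668.62.
Month 3: interest $33.09; balance after payment $1,626.71.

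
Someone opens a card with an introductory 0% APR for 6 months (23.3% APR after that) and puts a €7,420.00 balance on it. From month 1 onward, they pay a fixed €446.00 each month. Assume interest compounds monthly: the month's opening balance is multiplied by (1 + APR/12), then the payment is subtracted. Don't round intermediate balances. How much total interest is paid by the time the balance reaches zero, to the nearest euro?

Promo months 1–6 at r₀ = 0%/12 = 0; months 7+ at r₁ = 23.3%/12 = 0.0194167.
After month 6 (no interest yet): B = €7,420.00 − 6·€446.00 = €4,744.00.
Then at r₁ with €446.00/mo: n₂ = −ln(1 − r₁·B/P)/ln(1+r₁) ≈ 12.03 → 13 more payments.
Total paid = 18·€446.00 + €13.43 = €8,041.43; interest = €8,041.43 − €7,420.00 = €621.43.

€621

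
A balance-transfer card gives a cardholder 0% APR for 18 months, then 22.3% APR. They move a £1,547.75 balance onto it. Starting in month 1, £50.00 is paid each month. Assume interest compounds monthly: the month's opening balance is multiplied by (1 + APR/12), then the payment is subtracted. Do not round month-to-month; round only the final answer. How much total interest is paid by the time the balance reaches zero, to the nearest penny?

£100.17

Promo months 1–18 at r₀ = 0%/12 = 0; months 19+ at r₁ = 22.3%/12 = 0.0185833.
After month 18 (no interest yet): B = £1,547.75 − 18·£50.00 = £647.75.
Then at r₁ with £50.00/mo: n₂ = −ln(1 − r₁·B/P)/ln(1+r₁) ≈ 14.96 → 15 more payments.
Total paid = 32·£50.00 + £47.92 = £1,647.92; interest = £1,647.92 − £1,547.75 = £100.17.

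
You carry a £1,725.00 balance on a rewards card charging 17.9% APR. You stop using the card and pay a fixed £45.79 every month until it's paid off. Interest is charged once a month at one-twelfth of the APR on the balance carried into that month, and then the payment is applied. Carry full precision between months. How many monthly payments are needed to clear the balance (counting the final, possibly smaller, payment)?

56 payments

Monthly rate r = 17.9%/12 = 1.49167% = 0.0149167.
Recurrence: B ← B·(1+r) − £45.79.
Month 1: interest £25.73; balance after payment £1,704.94.
Month 2: interest £25.43; balance after payment £1,684.58.
Closed form: n = −ln(1 − rB₀/P)/ln(1+r) = −ln(0.43806)/ln(1.01492) ≈ 55.746, so the balance reaches zero during payment 56.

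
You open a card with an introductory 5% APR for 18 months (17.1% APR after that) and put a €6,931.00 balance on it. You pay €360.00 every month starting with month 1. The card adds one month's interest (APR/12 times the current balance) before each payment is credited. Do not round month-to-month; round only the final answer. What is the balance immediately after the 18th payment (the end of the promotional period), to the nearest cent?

Promo months 1–18 at r₀ = 5%/12 = 0.00416667; months 19+ at r₁ = 17.1%/12 = 0.01425.
After month 18: iterate B ← B·(1+r₀) − €360.00 for 18 months → €754.97.

€754.97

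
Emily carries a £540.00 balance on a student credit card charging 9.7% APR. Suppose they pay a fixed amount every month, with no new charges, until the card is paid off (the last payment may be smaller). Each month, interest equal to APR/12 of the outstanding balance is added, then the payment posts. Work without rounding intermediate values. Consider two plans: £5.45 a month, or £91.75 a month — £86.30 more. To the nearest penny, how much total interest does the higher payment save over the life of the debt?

£537.10

Monthly rate r = 9.7%/12 = 0.808333% = 0.00808333.
At £5.45/mo: n = ⌈−ln(1 − rB₀/P)/ln(1+r)⌉ = 201 payments (last £2.62); total interest = total paid − £540.00 = £552.62.
At £91.75/mo: 7 payments (last £5.02); total interest £15.52.
Interest saved = £552.62 − £15.52 = £537.10.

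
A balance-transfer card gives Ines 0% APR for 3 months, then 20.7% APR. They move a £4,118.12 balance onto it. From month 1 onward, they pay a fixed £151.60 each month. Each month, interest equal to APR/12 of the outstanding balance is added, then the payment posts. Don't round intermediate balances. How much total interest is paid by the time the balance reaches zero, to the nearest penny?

£1,117.23

Promo months 1–3 at r₀ = 0%/12 = 0; months 4+ at r₁ = 20.7%/12 = 0.01725.
After month 3 (no interest yet): B = £4,118.12 − 3·£151.60 = £3,663.32.
Then at r₁ with £151.60/mo: n₂ = −ln(1 − r₁·B/P)/ln(1+r₁) ≈ 31.53 → 32 more payments.
Total paid = 34·£151.60 + £80.95 = £5,235.35; interest = £5,235.35 − £4,118.12 = £1,117.23.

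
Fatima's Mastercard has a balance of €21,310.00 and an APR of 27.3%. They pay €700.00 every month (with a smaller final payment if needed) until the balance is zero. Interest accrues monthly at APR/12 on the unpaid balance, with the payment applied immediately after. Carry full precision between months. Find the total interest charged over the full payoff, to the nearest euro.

€15,396

Monthly rate r = 27.3%/12 = 2.275% = 0.02275.
Payoff takes n = ⌈−ln(1 − rB₀/P)/ln(1+r)⌉ = ⌈52.435⌉ = 53 payments; the last is €306.27.
Total paid = 52·€700.00 + €306.27 = €36,706.27.
Total interest = total paid − principal = €36,706.27 − €21,310.00 = €15,396.27.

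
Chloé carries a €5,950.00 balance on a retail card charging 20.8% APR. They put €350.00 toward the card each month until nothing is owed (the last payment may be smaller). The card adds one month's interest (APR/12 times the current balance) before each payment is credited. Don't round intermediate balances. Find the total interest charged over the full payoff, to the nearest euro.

€1,160

Monthly rate r = 20.8%/12 = 1.73333% = 0.0173333.
Payoff takes n = ⌈−ln(1 − rB₀/P)/ln(1+r)⌉ = ⌈20.314⌉ = 21 payments; the last is €110.39.
Total paid = 20·€350.00 + €110.39 = €7,110.39.
Total interest = total paid − principal = €7,110.39 − €5,950.00 = €1,160.39.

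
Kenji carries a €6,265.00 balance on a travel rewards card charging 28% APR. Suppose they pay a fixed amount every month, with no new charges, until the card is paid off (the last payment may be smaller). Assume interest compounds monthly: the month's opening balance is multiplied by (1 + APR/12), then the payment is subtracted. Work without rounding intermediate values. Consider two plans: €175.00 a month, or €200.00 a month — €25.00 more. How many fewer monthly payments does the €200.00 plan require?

Monthly rate r = 28%/12 = 2.33333% = 0.0233333.
At €175.00/mo: n = ⌈−ln(1 − rB₀/P)/ln(1+r)⌉ = 79 payments (last €36.30); total interest = total paid − €6,265.00 = €7,421.30.
At €200.00/mo: 57 payments (last €182.96); total interest €5,117.96.
Payments saved = 79 − 57 = 22.

22 fewer payments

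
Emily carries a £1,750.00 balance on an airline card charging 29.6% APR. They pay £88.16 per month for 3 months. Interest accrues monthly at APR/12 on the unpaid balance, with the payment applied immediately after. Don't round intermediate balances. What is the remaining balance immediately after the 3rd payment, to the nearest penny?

Monthly rate r = 29.6%/12 = 2.46667% = 0.0246667.
Each month: B ← B·(1+r) − £88.16.
Month 1: interest £43.17; balance after payment £1,705.01.
Month 2: interest £42.06; balance after payment £1,658.90.
Month 3: interest £40.92; balance after payment £1,611.66.

£1,611.66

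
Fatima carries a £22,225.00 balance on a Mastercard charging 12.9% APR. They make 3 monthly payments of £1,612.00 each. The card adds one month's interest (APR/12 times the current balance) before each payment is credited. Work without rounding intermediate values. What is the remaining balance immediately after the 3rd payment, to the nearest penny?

Monthly rate r = 12.9%/12 = 1.075% = 0.01075.
Each month: B ← B·(1+r) − £1,612.00.
Month 1: interest £238.92; balance after payment £20,851.92.
Month 2: interest £224.16; balance after payment £19,464.08.
Month 3: interest £209.24; balance after payment £18,061.32.

£18,061.32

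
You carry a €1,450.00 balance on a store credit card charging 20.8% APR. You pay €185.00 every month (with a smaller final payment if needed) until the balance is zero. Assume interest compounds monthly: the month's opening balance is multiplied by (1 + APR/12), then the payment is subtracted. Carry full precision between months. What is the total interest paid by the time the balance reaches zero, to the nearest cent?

Monthly rate r = 20.8%/12 = 1.73333% = 0.0173333.
Payoff takes n = ⌈−ln(1 − rB₀/P)/ln(1+r)⌉ = ⌈8.497⌉ = 9 payments; the last is €92.30.
Total paid = 8·€185.00 + €92.30 = €1,572.30.
Total interest = total paid − principal = €1,572.30 − €1,450.00 = €122.30.

€122.30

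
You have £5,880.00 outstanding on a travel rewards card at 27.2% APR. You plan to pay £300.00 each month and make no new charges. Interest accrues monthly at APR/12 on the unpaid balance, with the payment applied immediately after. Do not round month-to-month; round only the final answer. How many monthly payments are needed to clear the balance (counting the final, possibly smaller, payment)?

Monthly rate r = 27.2%/12 = 2.26667% = 0.0226667.
Recurrence: B ← B·(1+r) − £300.00.
Month 1: interest £133.28; balance after payment £5,713.28.
Month 2: interest £129.50; balance after payment £5,542.78.
Closed form: n = −ln(1 − rB₀/P)/ln(1+r) = −ln(0.55573)/ln(1.02267) ≈ 26.210, so the balance reaches zero during payment 27.

27 months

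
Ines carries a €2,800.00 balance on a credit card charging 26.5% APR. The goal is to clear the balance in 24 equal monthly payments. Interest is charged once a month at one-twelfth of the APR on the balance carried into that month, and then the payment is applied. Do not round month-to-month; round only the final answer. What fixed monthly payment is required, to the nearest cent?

€151.56

Monthly rate r = 26.5%/12 = 2.20833% = 0.0220833.
Level-payment amortization: P = B₀·r / (1 − (1+r)^(−n)) = 2800.00·0.0220833 / (1 − 1.02208^(−24)).
Denominator 1 − (1+r)^(−24) = 0.407990543.
P = 61.8333 / 0.407990543 ≈ 151.56.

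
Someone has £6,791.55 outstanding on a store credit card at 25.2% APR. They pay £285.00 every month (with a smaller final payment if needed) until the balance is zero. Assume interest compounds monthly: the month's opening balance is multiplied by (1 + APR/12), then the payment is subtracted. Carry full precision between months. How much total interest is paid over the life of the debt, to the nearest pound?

Monthly rate r = 25.2%/12 = 2.1% = 0.021.
Payoff takes n = ⌈−ln(1 − rB₀/P)/ln(1+r)⌉ = ⌈33.394⌉ = 34 payments; the last is £112.93.
Total paid = 33·£285.00 + £112.93 = £9,517.93.
Total interest = total paid − principal = £9,517.93 − £6,791.55 = £2,726.38.

£2,726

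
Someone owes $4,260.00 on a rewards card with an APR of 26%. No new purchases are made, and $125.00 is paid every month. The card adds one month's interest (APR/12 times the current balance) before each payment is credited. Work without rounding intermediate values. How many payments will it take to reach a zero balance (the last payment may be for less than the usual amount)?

Monthly rate r = 26%/12 = 2.16667% = 0.0216667.
Recurrence: B ← B·(1+r) − $125.00.
Month 1: interest $92.30; balance after payment $4,227.30.
Month 2: interest $91.59; balance after payment $4,193.89.
Closed form: n = −ln(1 − rB₀/P)/ln(1+r) = −ln(0.2616)/ln(1.02167) ≈ 62.558, so the balance reaches zero during payment 63.

63 months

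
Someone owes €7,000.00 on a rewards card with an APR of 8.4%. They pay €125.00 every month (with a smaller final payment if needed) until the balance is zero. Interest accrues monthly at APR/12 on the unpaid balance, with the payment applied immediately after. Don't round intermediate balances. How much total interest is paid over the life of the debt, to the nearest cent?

€1,916.52

Monthly rate r = 8.4%/12 = 0.7% = 0.007.
Payoff takes n = ⌈−ln(1 − rB₀/P)/ln(1+r)⌉ = ⌈71.331⌉ = 72 payments; the last is €41.52.
Total paid = 71·€125.00 + €41.52 = €8,916.52.
Total interest = total paid − principal = €8,916.52 − €7,000.00 = €1,916.52.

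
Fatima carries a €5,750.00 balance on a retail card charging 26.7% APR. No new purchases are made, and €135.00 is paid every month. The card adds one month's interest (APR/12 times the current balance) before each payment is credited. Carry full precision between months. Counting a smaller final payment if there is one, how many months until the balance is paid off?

135 months

Monthly rate r = 26.7%/12 = 2.225% = 0.02225.
Recurrence: B ← B·(1+r) − €135.00.
Month 1: interest €127.94; balance after payment €5,742.94.
Month 2: interest €127.78; balance after payment €5,735.72.
Closed form: n = −ln(1 − rB₀/P)/ln(1+r) = −ln(0.052315)/ln(1.02225) ≈ 134.075, so the balance reaches zero during payment 135.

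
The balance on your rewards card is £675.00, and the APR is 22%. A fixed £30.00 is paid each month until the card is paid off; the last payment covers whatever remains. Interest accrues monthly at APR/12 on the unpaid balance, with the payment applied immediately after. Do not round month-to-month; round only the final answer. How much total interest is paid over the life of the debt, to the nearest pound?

Monthly rate r = 22%/12 = 1.83333% = 0.0183333.
Payoff takes n = ⌈−ln(1 − rB₀/P)/ln(1+r)⌉ = ⌈29.277⌉ = 30 payments; the last is £8.36.
Total paid = 29·£30.00 + £8.36 = £878.36.
Total interest = total paid − principal = £878.36 − £675.00 = £203.36.

£203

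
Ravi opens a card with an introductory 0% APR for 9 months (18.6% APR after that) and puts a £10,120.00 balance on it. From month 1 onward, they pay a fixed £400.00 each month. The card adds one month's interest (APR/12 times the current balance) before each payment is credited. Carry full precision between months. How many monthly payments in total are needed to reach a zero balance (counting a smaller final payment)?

28 payments

Promo months 1–9 at r₀ = 0%/12 = 0; months 10+ at r₁ = 18.6%/12 = 0.0155.
After month 9 (no interest yet): B = £10,120.00 − 9·£400.00 = £6,520.00.
Then at r₁ with £400.00/mo: n₂ = −ln(1 − r₁·B/P)/ln(1+r₁) ≈ 18.93 → 19 more payments.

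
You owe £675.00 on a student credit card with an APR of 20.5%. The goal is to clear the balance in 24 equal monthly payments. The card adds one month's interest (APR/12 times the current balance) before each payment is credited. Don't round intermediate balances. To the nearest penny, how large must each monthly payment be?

£34.52

Monthly rate r = 20.5%/12 = 1.70833% = 0.0170833.
Level-payment amortization: P = B₀·r / (1 − (1+r)^(−n)) = 675.00·0.0170833 / (1 − 1.01708^(−24)).
Denominator 1 − (1+r)^(−24) = 0.334047743.
P = 11.5312 / 0.334047743 ≈ 34.52.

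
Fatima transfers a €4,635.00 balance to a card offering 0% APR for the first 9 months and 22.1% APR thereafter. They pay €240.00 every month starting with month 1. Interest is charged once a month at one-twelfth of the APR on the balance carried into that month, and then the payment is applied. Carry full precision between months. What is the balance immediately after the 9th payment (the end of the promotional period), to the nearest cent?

Promo months 1–9 at r₀ = 0%/12 = 0; months 10+ at r₁ = 22.1%/12 = 0.0184167.
After month 9 (no interest yet): B = €4,635.00 − 9·€240.00 = €2,475.00.

€2,475.00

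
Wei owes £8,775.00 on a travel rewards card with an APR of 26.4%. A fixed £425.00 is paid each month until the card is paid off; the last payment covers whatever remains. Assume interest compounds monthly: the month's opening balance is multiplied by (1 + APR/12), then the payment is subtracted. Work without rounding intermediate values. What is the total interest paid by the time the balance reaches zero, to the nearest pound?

£3,052

Monthly rate r = 26.4%/12 = 2.2% = 0.022.
Payoff takes n = ⌈−ln(1 − rB₀/P)/ln(1+r)⌉ = ⌈27.827⌉ = 28 payments; the last is £352.33.
Total paid = 27·£425.00 + £352.33 = £11,827.33.
Total interest = total paid − principal = £11,827.33 − £8,775.00 = £3,052.33.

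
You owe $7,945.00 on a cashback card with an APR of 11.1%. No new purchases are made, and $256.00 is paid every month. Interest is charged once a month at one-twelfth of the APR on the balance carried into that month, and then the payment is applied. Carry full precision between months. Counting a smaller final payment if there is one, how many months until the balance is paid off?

Monthly rate r = 11.1%/12 = 0.925% = 0.00925.
Recurrence: B ← B·(1+r) − $256.00.
Month 1: interest $73.49; balance after payment $7,762.49.
Month 2: interest $71.80; balance after payment $7,578.29.
Closed form: n = −ln(1 − rB₀/P)/ln(1+r) = −ln(0.71292)/ln(1.00925) ≈ 36.750, so the balance reaches zero during payment 37.

37 months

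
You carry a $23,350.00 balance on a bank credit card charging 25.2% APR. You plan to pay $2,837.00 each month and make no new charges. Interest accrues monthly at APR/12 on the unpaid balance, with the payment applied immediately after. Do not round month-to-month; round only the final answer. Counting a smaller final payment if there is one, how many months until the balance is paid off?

Monthly rate r = 25.2%/12 = 2.1% = 0.021.
Recurrence: B ← B·(1+r) − $2,837.00.
Month 1: interest $490.35; balance after payment $21,003.35.
Month 2: interest $441.07; balance after payment $18,607.42.
Closed form: n = −ln(1 − rB₀/P)/ln(1+r) = −ln(0.82716)/ln(1.021) ≈ 9.131, so the balance reaches zero during payment 10.

10 months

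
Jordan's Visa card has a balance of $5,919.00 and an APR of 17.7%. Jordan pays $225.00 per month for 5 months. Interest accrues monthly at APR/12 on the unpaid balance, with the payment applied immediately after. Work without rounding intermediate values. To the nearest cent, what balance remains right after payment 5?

$5,209.91

Monthly rate r = 17.7%/12 = 1.475% = 0.01475.
Each month: B ← B·(1+r) − $225.00.
Month 1: interest $87.31; balance after payment $5,781.31.
Month 2: interest $85.27; balance after payment $5,641.58.
Month 3: interest $83.21; balance after payment $5,499.79.
Month 4: interest $81.12; balance after payment $5,355.91.
Month 5: interest $79.00; balance after payment $5,209.91.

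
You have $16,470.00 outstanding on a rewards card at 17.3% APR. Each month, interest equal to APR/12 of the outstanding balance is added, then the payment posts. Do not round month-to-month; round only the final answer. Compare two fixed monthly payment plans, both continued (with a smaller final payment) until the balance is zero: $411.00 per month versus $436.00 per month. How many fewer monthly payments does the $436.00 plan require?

6 fewer payments

Monthly rate r = 17.3%/12 = 1.44167% = 0.0144167.
At $411.00/mo: n = ⌈−ln(1 − rB₀/P)/ln(1+r)⌉ = 61 payments (last $94.13); total interest = total paid − $16,470.00 = $8,284.13.
At $436.00/mo: 55 payments (last $415.07); total interest $7,489.07.
Payments saved = 61 − 55 = 6.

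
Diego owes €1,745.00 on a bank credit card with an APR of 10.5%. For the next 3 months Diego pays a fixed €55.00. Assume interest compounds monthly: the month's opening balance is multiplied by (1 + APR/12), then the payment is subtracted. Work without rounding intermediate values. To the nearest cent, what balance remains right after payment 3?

€1,624.76

Monthly rate r = 10.5%/12 = 0.875% = 0.00875.
Each month: B ← B·(1+r) − €55.00.
Month 1: interest €15.27; balance after payment €1,705.27.
Month 2: interest €14.92; balance after payment €1,665.19.
Month 3: interest €14.57; balance after payment €1,624.76.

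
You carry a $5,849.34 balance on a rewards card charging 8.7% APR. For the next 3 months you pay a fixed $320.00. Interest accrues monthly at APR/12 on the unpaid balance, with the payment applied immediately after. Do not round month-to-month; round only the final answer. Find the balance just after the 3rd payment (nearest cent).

Monthly rate r = 8.7%/12 = 0.725% = 0.00725.
Each month: B ← B·(1+r) − $320.00.
Month 1: interest $42.41; balance after payment $5,571.75.
Month 2: interest $40.40; balance after payment $5,292.14.
Month 3: interest $38.37; balance after payment $5,010.51.

$5,010.51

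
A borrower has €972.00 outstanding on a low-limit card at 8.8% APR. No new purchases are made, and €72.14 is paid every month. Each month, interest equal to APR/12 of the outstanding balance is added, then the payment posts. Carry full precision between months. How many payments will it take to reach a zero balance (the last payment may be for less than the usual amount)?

Monthly rate r = 8.8%/12 = 0.733333% = 0.00733333.
Recurrence: B ← B·(1+r) − €72.14.
Month 1: interest €7.13; balance after payment €906.99.
Month 2: interest €6.65; balance after payment €841.50.
Closed form: n = −ln(1 − rB₀/P)/ln(1+r) = −ln(0.90119)/ln(1.00733) ≈ 14.239, so the balance reaches zero during payment 15.

15 payments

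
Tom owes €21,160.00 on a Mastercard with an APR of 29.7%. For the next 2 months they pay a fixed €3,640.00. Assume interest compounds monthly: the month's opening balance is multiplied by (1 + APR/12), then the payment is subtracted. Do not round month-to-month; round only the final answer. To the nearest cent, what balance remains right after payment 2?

Monthly rate r = 29.7%/12 = 2.475% = 0.02475.
Each month: B ← B·(1+r) − €3,640.00.
Month 1: interest €523.71; balance after payment €18,043.71.
Month 2: interest €446.58; balance after payment €14,850.29.

€14,850.29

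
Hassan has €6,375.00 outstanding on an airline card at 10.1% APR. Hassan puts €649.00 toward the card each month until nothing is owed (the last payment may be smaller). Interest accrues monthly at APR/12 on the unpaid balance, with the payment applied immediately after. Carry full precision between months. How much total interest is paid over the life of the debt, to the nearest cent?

Monthly rate r = 10.1%/12 = 0.841667% = 0.00841667.
Payoff takes n = ⌈−ln(1 − rB₀/P)/ln(1+r)⌉ = ⌈10.296⌉ = 11 payments; the last is €192.55.
Total paid = 10·€649.00 + €192.55 = €6,682.55.
Total interest = total paid − principal = €6,682.55 − €6,375.00 = €307.55.

€307.55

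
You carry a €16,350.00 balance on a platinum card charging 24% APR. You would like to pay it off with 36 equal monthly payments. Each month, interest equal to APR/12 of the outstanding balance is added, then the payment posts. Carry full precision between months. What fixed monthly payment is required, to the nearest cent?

Monthly rate r = 24%/12 = 2% = 0.02.
Level-payment amortization: P = B₀·r / (1 − (1+r)^(−n)) = 16350.00·0.02 / (1 − 1.02^(−36)).
Denominator 1 − (1+r)^(−36) = 0.50977685.
P = 327 / 0.50977685 ≈ 641.46.

€641.46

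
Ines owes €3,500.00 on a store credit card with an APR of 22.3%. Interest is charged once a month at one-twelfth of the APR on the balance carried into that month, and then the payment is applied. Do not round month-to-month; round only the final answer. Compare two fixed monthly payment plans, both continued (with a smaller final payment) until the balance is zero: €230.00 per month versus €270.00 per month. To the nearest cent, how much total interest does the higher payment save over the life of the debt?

€110.43

Monthly rate r = 22.3%/12 = 1.85833% = 0.0185833.
At €230.00/mo: n = ⌈−ln(1 − rB₀/P)/ln(1+r)⌉ = 19 payments (last €12.05); total interest = total paid − €3,500.00 = €652.05.
At €270.00/mo: 15 payments (last €261.62); total interest €541.62.
Interest saved = €652.05 − €541.62 = €110.43.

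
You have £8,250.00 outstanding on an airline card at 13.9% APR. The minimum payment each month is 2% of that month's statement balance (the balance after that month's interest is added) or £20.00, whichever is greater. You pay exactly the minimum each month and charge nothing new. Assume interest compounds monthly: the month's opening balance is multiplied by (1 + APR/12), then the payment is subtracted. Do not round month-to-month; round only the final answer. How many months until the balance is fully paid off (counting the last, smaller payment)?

319 months

Monthly rate r = 13.9%/12 = 1.15833% = 0.0115833.
While 2% of the post-interest balance exceeds £20.00, each month B ← (B·(1+r))·(1 − 0.02), i.e. B shrinks by the factor (1+r)·0.98 = 0.99135.
This holds for months 1–245. Entering month 246 the balance is £982.31; 2% of the post-interest balance is now below £20.00, so the flat £20.00 minimum applies from here.
From month 246 a fixed £20.00 at rate r clears £982.31 in 74 more payments. Total: 245 + 74 = 319 months.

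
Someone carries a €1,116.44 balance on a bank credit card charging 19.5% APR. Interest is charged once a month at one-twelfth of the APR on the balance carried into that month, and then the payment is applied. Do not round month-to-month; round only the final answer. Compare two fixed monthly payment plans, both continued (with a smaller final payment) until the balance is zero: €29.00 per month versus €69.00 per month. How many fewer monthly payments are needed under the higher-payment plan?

Monthly rate r = 19.5%/12 = 1.625% = 0.01625.
At €29.00/mo: n = ⌈−ln(1 − rB₀/P)/ln(1+r)⌉ = 61 payments (last €27.44); total interest = total paid − €1,116.44 = €651.00.
At €69.00/mo: 19 payments (last €63.92); total interest €189.48.
Payments saved = 61 − 19 = 42.

42 fewer payments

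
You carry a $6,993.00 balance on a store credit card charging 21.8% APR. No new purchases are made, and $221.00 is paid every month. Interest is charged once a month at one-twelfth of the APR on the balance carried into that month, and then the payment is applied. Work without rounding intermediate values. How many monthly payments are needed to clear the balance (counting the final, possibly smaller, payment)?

Monthly rate r = 21.8%/12 = 1.81667% = 0.0181667.
Recurrence: B ← B·(1+r) − $221.00.
Month 1: interest $127.04; balance after payment $6,899.04.
Month 2: interest $125.33; balance after payment $6,803.37.
Closed form: n = −ln(1 − rB₀/P)/ln(1+r) = −ln(0.42516)/ln(1.01817) ≈ 47.506, so the balance reaches zero during payment 48.

48 months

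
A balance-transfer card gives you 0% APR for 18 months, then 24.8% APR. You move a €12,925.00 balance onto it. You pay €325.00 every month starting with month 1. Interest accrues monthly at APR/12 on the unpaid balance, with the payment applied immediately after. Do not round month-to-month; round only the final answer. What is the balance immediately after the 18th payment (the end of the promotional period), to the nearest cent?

Promo months 1–18 at r₀ = 0%/12 = 0; months 19+ at r₁ = 24.8%/12 = 0.0206667.
After month 18 (no interest yet): B = €12,925.00 − 18·€325.00 = €7,075.00.

€7,075.00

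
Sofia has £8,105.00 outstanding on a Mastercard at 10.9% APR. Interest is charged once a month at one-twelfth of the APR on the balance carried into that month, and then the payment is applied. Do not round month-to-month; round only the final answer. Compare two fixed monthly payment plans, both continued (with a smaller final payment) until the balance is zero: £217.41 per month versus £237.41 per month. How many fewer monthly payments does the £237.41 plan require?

Monthly rate r = 10.9%/12 = 0.908333% = 0.00908333.
At £217.41/mo: n = ⌈−ln(1 − rB₀/P)/ln(1+r)⌉ = 46 payments (last £157.18); total interest = total paid − £8,105.00 = £1,835.63.
At £237.41/mo: 42 payments (last £12.41); total interest £1,641.22.
Payments saved = 46 − 42 = 4.

4 fewer payments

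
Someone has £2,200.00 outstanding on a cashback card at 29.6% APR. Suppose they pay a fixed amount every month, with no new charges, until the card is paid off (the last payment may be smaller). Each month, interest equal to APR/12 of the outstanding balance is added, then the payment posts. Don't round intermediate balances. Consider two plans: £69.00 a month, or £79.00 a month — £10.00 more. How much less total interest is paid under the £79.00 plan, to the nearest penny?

£607.07

Monthly rate r = 29.6%/12 = 2.46667% = 0.0246667.
At £69.00/mo: n = ⌈−ln(1 − rB₀/P)/ln(1+r)⌉ = 64 payments (last £25.26); total interest = total paid − £2,200.00 = £2,172.26.
At £79.00/mo: 48 payments (last £52.19); total interest £1,565.19.
Interest saved = £2,172.26 − £1,565.19 = £607.07.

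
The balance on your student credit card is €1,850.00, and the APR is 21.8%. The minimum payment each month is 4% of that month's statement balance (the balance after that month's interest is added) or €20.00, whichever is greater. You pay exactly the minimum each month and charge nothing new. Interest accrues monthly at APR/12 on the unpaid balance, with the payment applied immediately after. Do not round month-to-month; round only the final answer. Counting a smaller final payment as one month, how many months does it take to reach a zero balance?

91 months

Monthly rate r = 21.8%/12 = 1.81667% = 0.0181667.
While 4% of the post-interest balance exceeds €20.00, each month B ← (B·(1+r))·(1 − 0.04), i.e. B shrinks by the factor (1+r)·0.96 = 0.97744.
This holds for months 1–59. Entering month 60 the balance is €481.38; 4% of the post-interest balance is now below €20.00, so the flat €20.00 minimum applies from here.
From month 60 a fixed €20.00 at rate r clears €481.38 in 32 more payments. Total: 59 + 32 = 91 months.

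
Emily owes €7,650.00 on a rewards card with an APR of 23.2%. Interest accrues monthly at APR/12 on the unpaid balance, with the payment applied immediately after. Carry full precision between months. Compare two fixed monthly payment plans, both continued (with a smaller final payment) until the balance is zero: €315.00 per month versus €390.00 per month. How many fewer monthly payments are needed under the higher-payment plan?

9 fewer payments

Monthly rate r = 23.2%/12 = 1.93333% = 0.0193333.
At €315.00/mo: n = ⌈−ln(1 − rB₀/P)/ln(1+r)⌉ = 34 payments (last €34.33); total interest = total paid − €7,650.00 = €2,779.33.
At €390.00/mo: 25 payments (last €351.14); total interest €2,061.14.
Payments saved = 34 − 25 = 9.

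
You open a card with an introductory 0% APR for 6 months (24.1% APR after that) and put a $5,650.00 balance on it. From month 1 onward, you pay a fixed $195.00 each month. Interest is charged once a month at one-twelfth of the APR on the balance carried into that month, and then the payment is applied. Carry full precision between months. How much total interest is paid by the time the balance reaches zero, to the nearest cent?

$1,588.46

Promo months 1–6 at r₀ = 0%/12 = 0; months 7+ at r₁ = 24.1%/12 = 0.0200833.
After month 6 (no interest yet): B = $5,650.00 − 6·$195.00 = $4,480.00.
Then at r₁ with $195.00/mo: n₂ = −ln(1 − r₁·B/P)/ln(1+r₁) ≈ 31.12 → 32 more payments.
Total paid = 37·$195.00 + $23.46 = $7,238.46; interest = $7,238.46 − $5,650.00 = $1,588.46.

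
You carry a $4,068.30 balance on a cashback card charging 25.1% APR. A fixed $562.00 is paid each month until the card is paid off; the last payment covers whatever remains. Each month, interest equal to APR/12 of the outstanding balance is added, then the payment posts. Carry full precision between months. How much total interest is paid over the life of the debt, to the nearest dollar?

Monthly rate r = 25.1%/12 = 2.09167% = 0.0209167.
Payoff takes n = ⌈−ln(1 − rB₀/P)/ln(1+r)⌉ = ⌈7.931⌉ = 8 payments; the last is $523.76.
Total paid = 7·$562.00 + $523.76 = $4,457.76.
Total interest = total paid − principal = $4,457.76 − $4,068.30 = $389.46.

$389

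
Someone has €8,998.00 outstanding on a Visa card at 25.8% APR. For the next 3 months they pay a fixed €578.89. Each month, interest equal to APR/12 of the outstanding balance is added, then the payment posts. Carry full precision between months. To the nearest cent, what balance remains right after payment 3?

Monthly rate r = 25.8%/12 = 2.15% = 0.0215.
Each month: B ← B·(1+r) − €578.89.
Month 1: interest €193.46; balance after payment €8,612.57.
Month 2: interest €185.17; balance after payment €8,218.85.
Month 3: interest €176.71; balance after payment €7,816.66.

€7,816.66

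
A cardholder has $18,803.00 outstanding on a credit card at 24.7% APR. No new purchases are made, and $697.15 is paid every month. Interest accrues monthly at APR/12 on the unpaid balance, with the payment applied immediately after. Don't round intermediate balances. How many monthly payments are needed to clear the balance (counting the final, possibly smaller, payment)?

40 payments

Monthly rate r = 24.7%/12 = 2.05833% = 0.0205833.
Recurrence: B ← B·(1+r) − $697.15.
Month 1: interest $387.03; balance after payment $18,492.88.
Month 2: interest $380.65; balance after payment $18,176.37.
Closed form: n = −ln(1 − rB₀/P)/ln(1+r) = −ln(0.44484)/ln(1.02058) ≈ 39.758, so the balance reaches zero during payment 40.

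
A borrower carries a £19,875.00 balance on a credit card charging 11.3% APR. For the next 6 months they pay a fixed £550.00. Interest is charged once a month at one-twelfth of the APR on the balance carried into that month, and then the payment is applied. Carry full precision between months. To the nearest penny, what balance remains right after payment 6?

Monthly rate r = 11.3%/12 = 0.941667% = 0.00941667.
Each month: B ← B·(1+r) − £550.00.
Month 1: interest £187.16; balance after payment £19,512.16.
Month 2: interest £183.74; balance after payment £19,145.90.
Month 3: interest £180.29; balance after payment £18,776.19.
Month 4: interest £176.81; balance after payment £18,403.00.
Month 5: interest £173.29; balance after payment £18,026.29.
Month 6: interest £169.75; balance after payment £17,646.04.

£17,646.04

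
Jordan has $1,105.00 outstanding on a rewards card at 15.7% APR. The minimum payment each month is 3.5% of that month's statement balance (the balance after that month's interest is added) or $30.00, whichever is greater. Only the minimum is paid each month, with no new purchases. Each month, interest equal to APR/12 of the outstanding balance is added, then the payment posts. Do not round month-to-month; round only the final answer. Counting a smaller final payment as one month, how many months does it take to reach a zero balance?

Monthly rate r = 15.7%/12 = 1.30833% = 0.0130833.
While 3.5% of the post-interest balance exceeds $30.00, each month B ← (B·(1+r))·(1 − 0.035), i.e. B shrinks by the factor (1+r)·0.965 = 0.97763.
This holds for months 1–12. Entering month 13 the balance is $842.23; 3.5% of the post-interest balance is now below $30.00, so the flat $30.00 minimum applies from here.
From month 13 a fixed $30.00 at rate r clears $842.23 in 36 more payments. Total: 12 + 36 = 48 months.

48 months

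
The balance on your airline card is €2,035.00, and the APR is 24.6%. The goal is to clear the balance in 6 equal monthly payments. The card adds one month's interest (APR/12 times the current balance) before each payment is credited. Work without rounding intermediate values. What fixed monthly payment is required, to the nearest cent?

Monthly rate r = 24.6%/12 = 2.05% = 0.0205.
Level-payment amortization: P = B₀·r / (1 − (1+r)^(−n)) = 2035.00·0.0205 / (1 − 1.0205^(−6)).
Denominator 1 − (1+r)^(−6) = 0.114635823.
P = 41.7175 / 0.114635823 ≈ 363.91.

€363.91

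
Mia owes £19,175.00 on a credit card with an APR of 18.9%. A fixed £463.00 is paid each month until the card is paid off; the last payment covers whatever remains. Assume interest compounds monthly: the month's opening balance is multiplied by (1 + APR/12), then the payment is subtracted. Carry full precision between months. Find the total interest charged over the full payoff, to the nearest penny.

£12,123.46

Monthly rate r = 18.9%/12 = 1.575% = 0.01575.
Payoff takes n = ⌈−ln(1 − rB₀/P)/ln(1+r)⌉ = ⌈67.597⌉ = 68 payments; the last is £277.46.
Total paid = 67·£463.00 + £277.46 = £31,298.46.
Total interest = total paid − principal = £31,298.46 − £19,175.00 = £12,123.46.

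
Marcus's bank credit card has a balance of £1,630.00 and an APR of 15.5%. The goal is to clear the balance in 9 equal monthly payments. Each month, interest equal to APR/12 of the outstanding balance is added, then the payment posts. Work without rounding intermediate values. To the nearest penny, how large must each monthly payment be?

£193.01

Monthly rate r = 15.5%/12 = 1.29167% = 0.0129167.
Level-payment amortization: P = B₀·r / (1 − (1+r)^(−n)) = 1630.00·0.0129167 / (1 − 1.01292^(−9)).
Denominator 1 − (1+r)^(−9) = 0.109084436.
P = 21.0542 / 0.109084436 ≈ 193.01.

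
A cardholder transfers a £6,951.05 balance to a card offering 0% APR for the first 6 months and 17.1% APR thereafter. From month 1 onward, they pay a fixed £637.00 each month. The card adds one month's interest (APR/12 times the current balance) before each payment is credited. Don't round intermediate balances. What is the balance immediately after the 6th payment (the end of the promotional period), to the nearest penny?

£3,129.05

Promo months 1–6 at r₀ = 0%/12 = 0; months 7+ at r₁ = 17.1%/12 = 0.01425.
After month 6 (no interest yet): B = £6,951.05 − 6·£637.00 = £3,129.05.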